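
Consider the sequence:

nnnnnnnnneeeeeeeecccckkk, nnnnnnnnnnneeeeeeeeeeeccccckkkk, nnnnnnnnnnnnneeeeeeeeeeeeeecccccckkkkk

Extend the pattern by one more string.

Each string has the form n^{2n+3} e^{3n-1} c^{n+1} k^{n}, where the shown terms are n = 3, 4, 5.
Setting n = 6 gives 15, 17, 7, 6 characters in each block.

nnnnnnnnnnnnnnneeeeeeeeeeeeeeeeeccccccckkkkkk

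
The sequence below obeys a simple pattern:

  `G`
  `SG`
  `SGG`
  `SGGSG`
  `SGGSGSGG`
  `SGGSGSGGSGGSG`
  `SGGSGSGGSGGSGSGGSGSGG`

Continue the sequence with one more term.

From term 3 onward, concatenate the last term with the second-to-last: SG·G = SGG, SGG·SG = SGGSG, …
So term 8 is SGGSGSGGSGGSGSGGSGSGG·SGGSGSGGSGGSG.

SGGSGSGGSGGSGSGGSGSGGSGGSGSGGSGGSG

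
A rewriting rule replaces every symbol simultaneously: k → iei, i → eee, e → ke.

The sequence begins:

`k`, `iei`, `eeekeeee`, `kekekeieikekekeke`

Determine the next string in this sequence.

Rewriting the 17 symbols of kekekeieikekekeke one by one yields iei ke iei ke iei ke eee ke eee iei ke iei ke iei ke iei ke; concatenated:

ieikeieikeieikeeeekeeeeieikeieikeieikeieike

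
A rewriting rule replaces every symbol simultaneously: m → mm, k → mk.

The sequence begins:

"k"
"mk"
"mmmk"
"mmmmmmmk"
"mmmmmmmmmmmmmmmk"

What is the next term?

mmmmmmmmmmmmmmmmmmmmmmmmmmmmmmmk

φ(mmmmmmmmmmmmmmmk) expands symbol-by-symbol to mm mm mm mm mm mm mm mm mm mm mm mm mm mm mm mk; joining the 16 pieces gives the next term.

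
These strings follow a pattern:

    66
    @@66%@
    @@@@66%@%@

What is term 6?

@@@@@@@@@@66%@%@%@%@%@

s(k+1) = @@·s(k)·%@, so each term gains @@ as a prefix and %@ as a suffix.
From @@@@66%@%@, 3 further steps: @@@@66%@%@ → @@@@@@66%@%@%@ → @@@@@@@@66%@%@%@%@ → (answer).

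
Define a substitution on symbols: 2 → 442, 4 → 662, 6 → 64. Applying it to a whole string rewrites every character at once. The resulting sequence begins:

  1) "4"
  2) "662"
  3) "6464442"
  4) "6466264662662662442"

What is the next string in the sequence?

64662646444264662646444264644426464442662662442

φ(6466264662662662442) expands symbol-by-symbol to 64 662 64 64 442 64 662 64 64 442 64 64 442 64 64 442 662 662 442; joining the 19 pieces gives the next term.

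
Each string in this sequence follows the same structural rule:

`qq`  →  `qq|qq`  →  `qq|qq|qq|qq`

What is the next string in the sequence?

Every step duplicates the string with '|' between the halves.
One more doubling of qq|qq|qq|qq gives the answer.

qq|qq|qq|qq|qq|qq|qq|qq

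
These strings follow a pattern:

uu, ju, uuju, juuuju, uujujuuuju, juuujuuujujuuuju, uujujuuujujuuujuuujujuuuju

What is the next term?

juuujuuujujuuujuuujujuuujujuuujuuujujuuuju

This is a Fibonacci-style word recurrence s(k) = s(k−2)·s(k−1): e.g. uu·ju = uuju.
Continuing: juuujuuujujuuuju · uujujuuujujuuujuuujujuuuju gives term 8.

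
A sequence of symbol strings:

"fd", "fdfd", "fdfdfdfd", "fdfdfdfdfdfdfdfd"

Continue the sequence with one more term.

Every step duplicates the string.
So the next term is two copies of fdfdfdfdfdfdfdfd.

fdfdfdfdfdfdfdfdfdfdfdfdfdfdfdfd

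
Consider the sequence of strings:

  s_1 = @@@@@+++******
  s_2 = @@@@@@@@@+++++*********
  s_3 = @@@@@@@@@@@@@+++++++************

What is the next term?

Term n consists of 4n+1 @'s, followed by 2n+1 +'s, followed by 3n+3 *'s (n = 1, 2, …).
At n = 4 the blocks have lengths 17, 9, 15.

@@@@@@@@@@@@@@@@@+++++++++***************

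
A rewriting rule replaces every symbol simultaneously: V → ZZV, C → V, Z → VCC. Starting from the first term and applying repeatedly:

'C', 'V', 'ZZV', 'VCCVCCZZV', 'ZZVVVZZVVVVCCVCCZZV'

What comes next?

Applying the rule to each of the 19 symbols of ZZVVVZZVVVVCCVCCZZV gives the pieces VCC VCC ZZV ZZV ZZV VCC VCC ZZV ZZV ZZV ZZV V V ZZV V V VCC VCC ZZV, which concatenate to the answer.

VCCVCCZZVZZVZZVVCCVCCZZVZZVZZVZZVVVZZVVVVCCVCCZZV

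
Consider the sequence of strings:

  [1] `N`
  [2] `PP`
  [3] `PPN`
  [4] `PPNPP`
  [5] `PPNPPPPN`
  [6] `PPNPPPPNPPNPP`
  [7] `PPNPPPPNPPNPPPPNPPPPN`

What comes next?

This is a Fibonacci-style word recurrence s(k) = s(k−1)·s(k−2): e.g. PP·N = PPN.
So term 8 is PPNPPPPNPPNPPPPNPPPPN·PPNPPPPNPPNPP.

PPNPPPPNPPNPPPPNPPPPNPPNPPPPNPPNPP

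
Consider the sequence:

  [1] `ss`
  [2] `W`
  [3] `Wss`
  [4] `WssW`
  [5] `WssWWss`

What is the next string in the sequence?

WssWWssWssW

Each term (from the third on) is the previous term followed by the one before it: term 3 = W·ss = Wss.
Continuing: WssWWss · WssW gives term 6.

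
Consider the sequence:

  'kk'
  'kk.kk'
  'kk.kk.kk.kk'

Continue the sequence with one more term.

Each string is two copies of the previous one joined by '.'.
So the next term is two copies of kk.kk.kk.kk with '.' between the halves.

kk.kk.kk.kk.kk.kk.kk.kk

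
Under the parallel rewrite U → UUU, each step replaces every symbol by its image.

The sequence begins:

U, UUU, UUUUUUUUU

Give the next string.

UUUUUUUUUUUUUUUUUUUUUUUUUUU

Apply φ to UUUUUUUUU symbol by symbol: U→UUU, U→UUU, U→UUU, U→UUU, U→UUU, U→UUU, U→UUU, U→UUU, U→UUU; joined: UUU UUU UUU UUU UUU UUU UUU UUU UUU.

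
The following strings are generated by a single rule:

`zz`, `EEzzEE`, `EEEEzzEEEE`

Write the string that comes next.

Every step adds EE to the front and EE to the end of the previous string.
One more step from EEEEzzEEEE gives the answer.

EEEEEEzzEEEEEE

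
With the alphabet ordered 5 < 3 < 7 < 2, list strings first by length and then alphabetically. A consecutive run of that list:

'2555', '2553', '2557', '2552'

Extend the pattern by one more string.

Treat 2552 as a base-4 numeral over the given alphabet and add one, carrying through any trailing 2's.

2535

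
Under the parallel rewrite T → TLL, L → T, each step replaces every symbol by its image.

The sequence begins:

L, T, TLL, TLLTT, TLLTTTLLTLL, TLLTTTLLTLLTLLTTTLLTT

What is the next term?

Replace each of the 21 characters of TLLTTTLLTLLTLLTTTLLTT in place — TLL T T TLL TLL TLL T T TLL T T TLL T T TLL TLL TLL T T TLL TLL — and concatenate.

TLLTTTLLTLLTLLTTTLLTTTLLTTTLLTLLTLLTTTLLTLL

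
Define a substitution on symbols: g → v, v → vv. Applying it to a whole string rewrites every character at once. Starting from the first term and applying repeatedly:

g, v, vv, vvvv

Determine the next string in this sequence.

Expanding vvvv: v→vv, v→vv, v→vv, v→vv. Concatenated: vv vv vv vv.

vvvvvvvv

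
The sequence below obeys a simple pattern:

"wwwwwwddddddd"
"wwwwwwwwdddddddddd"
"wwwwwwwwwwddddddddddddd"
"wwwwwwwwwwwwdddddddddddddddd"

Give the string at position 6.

Term n consists of 2n+2 w's, followed by 3n+1 d's, where the shown terms are n = 2, 3, 4, 5.
For term 6, n = 7, so the run lengths are 16, 22.

wwwwwwwwwwwwwwwwdddddddddddddddddddddd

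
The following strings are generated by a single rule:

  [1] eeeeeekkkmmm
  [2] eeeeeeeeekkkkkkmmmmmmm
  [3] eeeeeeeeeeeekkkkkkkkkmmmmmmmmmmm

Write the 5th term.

eeeeeeeeeeeeeeeeeekkkkkkkkkkkkkkkmmmmmmmmmmmmmmmmmmm

Term n consists of 3n+3 e's, followed by 3n k's, followed by 4n-1 m's (n = 1, 2, …).
For term 5, n = 5, so the run lengths are 18, 15, 19.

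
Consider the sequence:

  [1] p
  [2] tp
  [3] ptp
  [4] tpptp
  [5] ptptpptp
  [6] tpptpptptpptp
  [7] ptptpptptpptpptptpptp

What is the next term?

tpptpptptpptpptptpptptpptpptptpptp

From term 3 onward, concatenate the second-to-last term with the last: p·tp = ptp, tp·ptp = tpptp, …
Continuing: tpptpptptpptp · ptptpptptpptpptptpptp gives term 8.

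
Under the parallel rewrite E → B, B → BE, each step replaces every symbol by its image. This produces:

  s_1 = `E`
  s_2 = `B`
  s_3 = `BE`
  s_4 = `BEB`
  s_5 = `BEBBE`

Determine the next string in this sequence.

Rewriting each symbol of BEBBE: B→BE, E→B, B→BE, B→BE, E→B, which concatenates to BE B BE BE B.

BEBBEBEB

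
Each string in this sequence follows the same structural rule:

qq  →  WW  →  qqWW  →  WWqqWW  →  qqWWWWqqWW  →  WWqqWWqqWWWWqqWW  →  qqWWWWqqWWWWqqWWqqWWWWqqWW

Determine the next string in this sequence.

This is a Fibonacci-style word recurrence s(k) = s(k−2)·s(k−1): e.g. qq·WW = qqWW.
The next term joins WWqqWWqqWWWWqqWW and qqWWWWqqWWWWqqWWqqWWWWqqWW.

WWqqWWqqWWWWqqWWqqWWWWqqWWWWqqWWqqWWWWqqWW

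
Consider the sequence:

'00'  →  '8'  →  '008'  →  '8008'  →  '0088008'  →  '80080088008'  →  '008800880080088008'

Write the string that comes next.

80080088008008800880080088008

Each term (from the third on) is the two preceding terms concatenated in order: term 3 = 00·8 = 008.
So term 8 is 80080088008·008800880080088008.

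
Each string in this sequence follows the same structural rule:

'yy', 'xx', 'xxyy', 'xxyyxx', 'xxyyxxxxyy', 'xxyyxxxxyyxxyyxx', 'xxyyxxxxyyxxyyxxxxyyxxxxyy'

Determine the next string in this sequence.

This is a Fibonacci-style word recurrence s(k) = s(k−1)·s(k−2): e.g. xx·yy = xxyy.
So term 8 is xxyyxxxxyyxxyyxxxxyyxxxxyy·xxyyxxxxyyxxyyxx.

xxyyxxxxyyxxyyxxxxyyxxxxyyxxyyxxxxyyxxyyxx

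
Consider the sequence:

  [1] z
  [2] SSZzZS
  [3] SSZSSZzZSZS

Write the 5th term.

SSZSSZSSZSSZzZSZSZSZS

Every step adds SSZ to the front and ZS to the end of the previous string.
From SSZSSZzZSZS, 2 further steps: SSZSSZzZSZS → SSZSSZSSZzZSZSZS → (answer).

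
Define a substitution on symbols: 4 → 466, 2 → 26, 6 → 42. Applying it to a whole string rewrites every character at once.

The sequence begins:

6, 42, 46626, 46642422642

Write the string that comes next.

46642424662646626264246626

Rewriting each symbol of 46642422642: 4→466, 6→42, 6→42, 4→466, 2→26, 4→466, 2→26, 2→26, 6→42, 4→466, 2→26, which concatenates to 466 42 42 466 26 466 26 26 42 466 26.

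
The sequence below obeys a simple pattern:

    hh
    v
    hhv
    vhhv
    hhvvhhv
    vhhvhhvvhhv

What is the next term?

From term 3 onward, concatenate the second-to-last term with the last: hh·v = hhv, v·hhv = vhhv, …
Continuing: hhvvhhv · vhhvhhvvhhv gives term 7.

hhvvhhvvhhvhhvvhhv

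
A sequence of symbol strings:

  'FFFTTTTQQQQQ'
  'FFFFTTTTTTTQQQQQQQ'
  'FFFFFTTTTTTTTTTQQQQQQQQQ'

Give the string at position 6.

Reading off run lengths: F runs 3, 4, 5; T runs 4, 7, 10; Q runs 5, 7, 9 — each is linear in n (n = 1, 2, …).
At n = 6 the blocks have lengths 8, 19, 15.

FFFFFFFFTTTTTTTTTTTTTTTTTTTQQQQQQQQQQQQQQQ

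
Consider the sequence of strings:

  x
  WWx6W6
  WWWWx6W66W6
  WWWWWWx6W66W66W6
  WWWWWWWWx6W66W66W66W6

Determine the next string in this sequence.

Each term wraps the previous one in WW on the left and 6W6 on the right.
So the next term is WW·WWWWWWWWx6W66W66W66W6·6W6.

WWWWWWWWWWx6W66W66W66W66W6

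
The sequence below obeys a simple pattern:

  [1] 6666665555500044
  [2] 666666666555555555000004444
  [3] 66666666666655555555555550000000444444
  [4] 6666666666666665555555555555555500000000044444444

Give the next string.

Term n consists of 3n+3 6's, followed by 4n+1 5's, followed by 2n+1 0's, followed by 2n 4's (n = 1, 2, …).
At n = 5 the blocks have lengths 18, 21, 11, 10.

666666666666666666555555555555555555555000000000004444444444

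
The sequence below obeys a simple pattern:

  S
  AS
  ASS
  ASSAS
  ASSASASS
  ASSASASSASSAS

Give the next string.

This is a Fibonacci-style word recurrence s(k) = s(k−1)·s(k−2): e.g. AS·S = ASS.
Continuing: ASSASASSASSAS · ASSASASS gives term 7.

ASSASASSASSASASSASASS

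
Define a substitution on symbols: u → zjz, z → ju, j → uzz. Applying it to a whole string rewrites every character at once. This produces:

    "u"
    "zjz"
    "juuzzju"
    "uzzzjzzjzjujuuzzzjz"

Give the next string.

Rewriting the 19 symbols of uzzzjzzjzjujuuzzzjz one by one yields zjz ju ju ju uzz ju ju uzz ju uzz zjz uzz zjz zjz ju ju ju uzz ju; concatenated:

zjzjujujuuzzjujuuzzjuuzzzjzuzzzjzzjzjujujuuzzju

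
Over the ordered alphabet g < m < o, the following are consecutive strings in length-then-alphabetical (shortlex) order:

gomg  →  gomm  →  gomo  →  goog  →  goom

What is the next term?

The successor of goom increments the rightmost position that isn't already o and resets every position after it to g.

gooo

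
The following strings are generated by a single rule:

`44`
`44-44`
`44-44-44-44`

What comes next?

Every step duplicates the string with '-' between the halves.
One more doubling of 44-44-44-44 gives the answer.

44-44-44-44-44-44-44-44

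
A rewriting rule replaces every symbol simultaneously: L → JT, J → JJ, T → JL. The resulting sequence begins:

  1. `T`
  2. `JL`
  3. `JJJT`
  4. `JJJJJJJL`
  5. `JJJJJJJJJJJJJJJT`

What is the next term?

φ(JJJJJJJJJJJJJJJT) expands symbol-by-symbol to JJ JJ JJ JJ JJ JJ JJ JJ JJ JJ JJ JJ JJ JJ JJ JL; joining the 16 pieces gives the next term.

JJJJJJJJJJJJJJJJJJJJJJJJJJJJJJJL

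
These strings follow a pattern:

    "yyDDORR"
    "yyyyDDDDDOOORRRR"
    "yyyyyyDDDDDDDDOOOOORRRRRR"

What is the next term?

Reading off run lengths: y runs 2, 4, 6; D runs 2, 5, 8; O runs 1, 3, 5; R runs 2, 4, 6 — each is linear in n (n = 1, 2, …).
For the next term, n = 4, so the run lengths are 8, 11, 7, 8.

yyyyyyyyDDDDDDDDDDDOOOOOOORRRRRRRR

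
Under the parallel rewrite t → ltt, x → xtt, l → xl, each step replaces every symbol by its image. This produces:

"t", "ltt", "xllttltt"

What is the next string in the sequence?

Apply φ to xllttltt symbol by symbol: x→xtt, l→xl, l→xl, t→ltt, t→ltt, l→xl, t→ltt, t→ltt; joined: xtt xl xl ltt ltt xl ltt ltt.

xttxlxllttlttxllttltt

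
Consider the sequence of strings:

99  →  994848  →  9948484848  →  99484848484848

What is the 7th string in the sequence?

99484848484848484848484848

Every step adds 4848 to the end: s(k+1) = s(k)·4848.
From 99484848484848, 3 further steps: 99484848484848 → 994848484848484848 → 9948484848484848484848 → (answer).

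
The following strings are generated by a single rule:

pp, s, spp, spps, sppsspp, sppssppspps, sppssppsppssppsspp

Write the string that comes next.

sppssppsppssppssppsppssppspps

From term 3 onward, concatenate the last term with the second-to-last: s·pp = spp, spp·s = spps, …
So term 8 is sppssppsppssppsspp·sppssppspps.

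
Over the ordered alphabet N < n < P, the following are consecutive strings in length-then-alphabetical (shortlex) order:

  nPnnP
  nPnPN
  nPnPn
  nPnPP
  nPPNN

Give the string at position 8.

nPPnN

Continuing the enumeration 3 steps past nPPNN: nPPNN → nPPNn → nPPNP → (answer).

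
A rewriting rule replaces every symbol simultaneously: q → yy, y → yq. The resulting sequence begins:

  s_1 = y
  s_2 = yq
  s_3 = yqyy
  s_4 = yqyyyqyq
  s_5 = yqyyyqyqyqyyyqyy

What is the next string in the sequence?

Rewriting the 16 symbols of yqyyyqyqyqyyyqyy one by one yields yq yy yq yq yq yy yq yy yq yy yq yq yq yy yq yq; concatenated:

yqyyyqyqyqyyyqyyyqyyyqyqyqyyyqyq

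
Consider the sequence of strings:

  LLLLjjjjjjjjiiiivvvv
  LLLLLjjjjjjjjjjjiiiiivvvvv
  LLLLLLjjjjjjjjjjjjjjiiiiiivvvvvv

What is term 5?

LLLLLLLLjjjjjjjjjjjjjjjjjjjjiiiiiiiivvvvvvvv

The n-th term is n+1 L's then 3n-1 j's then n+1 i's then n+1 v's, where the shown terms are n = 3, 4, 5.
At n = 7 the blocks have lengths 8, 20, 8, 8.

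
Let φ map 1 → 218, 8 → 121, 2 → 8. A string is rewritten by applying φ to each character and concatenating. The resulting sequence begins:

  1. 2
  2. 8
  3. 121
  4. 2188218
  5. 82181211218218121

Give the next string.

12182181212188218218821812182181212188218

φ(82181211218218121) expands symbol-by-symbol to 121 8 218 121 218 8 218 218 8 218 121 8 218 121 218 8 218; joining the 17 pieces gives the next term.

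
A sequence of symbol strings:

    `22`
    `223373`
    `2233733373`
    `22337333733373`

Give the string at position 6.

2233733373337333733373

Every step adds 3373 to the end: s(k+1) = s(k)·3373.
From 22337333733373, 2 further steps: 22337333733373 → 223373337333733373 → (answer).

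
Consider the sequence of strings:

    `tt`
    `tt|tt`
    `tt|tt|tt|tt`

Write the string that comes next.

Every step duplicates the string with '|' between the halves.
Doubling tt|tt|tt|tt with '|' between the halves:

tt|tt|tt|tt|tt|tt|tt|tt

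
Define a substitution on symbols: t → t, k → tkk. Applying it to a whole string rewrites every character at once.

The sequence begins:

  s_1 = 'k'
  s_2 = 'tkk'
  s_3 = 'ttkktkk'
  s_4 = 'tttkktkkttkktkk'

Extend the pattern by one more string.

φ(tttkktkkttkktkk) expands symbol-by-symbol to t t t tkk tkk t tkk tkk t t tkk tkk t tkk tkk; joining the 15 pieces gives the next term.

ttttkktkkttkktkktttkktkkttkktkk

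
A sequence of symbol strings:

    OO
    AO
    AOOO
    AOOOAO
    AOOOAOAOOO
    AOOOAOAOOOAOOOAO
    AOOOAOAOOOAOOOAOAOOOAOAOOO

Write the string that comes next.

AOOOAOAOOOAOOOAOAOOOAOAOOOAOOOAOAOOOAOOOAO

This is a Fibonacci-style word recurrence s(k) = s(k−1)·s(k−2): e.g. AO·OO = AOOO.
The next term joins AOOOAOAOOOAOOOAOAOOOAOAOOO and AOOOAOAOOOAOOOAO.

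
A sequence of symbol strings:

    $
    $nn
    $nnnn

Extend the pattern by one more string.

The strings grow by a fixed suffix nn each time.
Applying this once more to $nnnn:

$nnnnnn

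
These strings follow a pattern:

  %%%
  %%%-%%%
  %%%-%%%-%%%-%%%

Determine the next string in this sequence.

s(k+1) = s(k)·-·s(k) — each term doubles the last with '-' between the halves.
Doubling %%%-%%%-%%%-%%% with '-' between the halves:

%%%-%%%-%%%-%%%-%%%-%%%-%%%-%%%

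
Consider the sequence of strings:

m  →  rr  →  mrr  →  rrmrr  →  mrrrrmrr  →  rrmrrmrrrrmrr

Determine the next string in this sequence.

mrrrrmrrrrmrrmrrrrmrr

Each term (from the third on) is the two preceding terms concatenated in order: term 3 = m·rr = mrr.
The next term joins mrrrrmrr and rrmrrmrrrrmrr.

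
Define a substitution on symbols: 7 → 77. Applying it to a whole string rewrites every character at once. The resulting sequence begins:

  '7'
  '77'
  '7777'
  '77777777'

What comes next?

7777777777777777

Rewriting each symbol of 77777777: 7→77, 7→77, 7→77, 7→77, 7→77, 7→77, 7→77, 7→77, which concatenates to 77 77 77 77 77 77 77 77.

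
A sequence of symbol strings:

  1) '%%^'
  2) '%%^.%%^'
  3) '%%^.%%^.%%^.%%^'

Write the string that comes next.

%%^.%%^.%%^.%%^.%%^.%%^.%%^.%%^

s(k+1) = s(k)·.·s(k) — each term doubles the last with '.' between the halves.
One more doubling of %%^.%%^.%%^.%%^ gives the answer.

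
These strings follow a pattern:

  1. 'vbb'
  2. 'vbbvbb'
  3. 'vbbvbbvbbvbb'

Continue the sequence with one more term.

s(k+1) = s(k)·s(k) — each term doubles the last.
One more doubling of vbbvbbvbbvbb gives the answer.

vbbvbbvbbvbbvbbvbbvbbvbb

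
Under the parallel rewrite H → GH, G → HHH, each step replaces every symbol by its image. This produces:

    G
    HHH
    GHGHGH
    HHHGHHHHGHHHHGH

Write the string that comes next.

Rewriting the 15 symbols of HHHGHHHHGHHHHGH one by one yields GH GH GH HHH GH GH GH GH HHH GH GH GH GH HHH GH; concatenated:

GHGHGHHHHGHGHGHGHHHHGHGHGHGHHHHGH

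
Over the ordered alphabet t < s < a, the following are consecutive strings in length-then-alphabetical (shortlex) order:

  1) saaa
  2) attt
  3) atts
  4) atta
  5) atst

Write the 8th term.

Stepping forward 3 times from atst: atst → atss → atsa, then the target.

atat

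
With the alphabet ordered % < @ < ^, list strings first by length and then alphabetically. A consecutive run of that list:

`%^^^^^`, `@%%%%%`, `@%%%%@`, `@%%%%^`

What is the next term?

@%%%@%

The successor of @%%%%^ increments the rightmost position that isn't already ^ and resets every position after it to %.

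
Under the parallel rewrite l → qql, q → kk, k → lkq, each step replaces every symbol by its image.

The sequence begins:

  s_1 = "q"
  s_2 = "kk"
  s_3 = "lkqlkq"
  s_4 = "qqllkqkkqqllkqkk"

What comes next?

kkkkqqlqqllkqkklkqlkqkkkkqqlqqllkqkklkqlkq

φ(qqllkqkkqqllkqkk) expands symbol-by-symbol to kk kk qql qql lkq kk lkq lkq kk kk qql qql lkq kk lkq lkq; joining the 16 pieces gives the next term.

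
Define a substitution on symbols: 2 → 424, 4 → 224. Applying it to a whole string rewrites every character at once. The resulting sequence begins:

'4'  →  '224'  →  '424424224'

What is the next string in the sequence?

Expanding 424424224: 4→224, 2→424, 4→224, 4→224, 2→424, 4→224, 2→424, 2→424, 4→224. Concatenated: 224 424 224 224 424 224 424 424 224.

224424224224424224424424224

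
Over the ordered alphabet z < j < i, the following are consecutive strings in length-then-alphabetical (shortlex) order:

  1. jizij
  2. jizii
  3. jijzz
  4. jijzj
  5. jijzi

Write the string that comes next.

jijjz

The successor of jijzi increments the rightmost position that isn't already i and resets every position after it to z.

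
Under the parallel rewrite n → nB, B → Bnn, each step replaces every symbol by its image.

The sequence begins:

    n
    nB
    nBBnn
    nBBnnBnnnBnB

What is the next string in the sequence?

Expanding nBBnnBnnnBnB: n→nB, B→Bnn, B→Bnn, n→nB, n→nB, B→Bnn, n→nB, n→nB, n→nB, B→Bnn, n→nB, B→Bnn. Concatenated: nB Bnn Bnn nB nB Bnn nB nB nB Bnn nB Bnn.

nBBnnBnnnBnBBnnnBnBnBBnnnBBnn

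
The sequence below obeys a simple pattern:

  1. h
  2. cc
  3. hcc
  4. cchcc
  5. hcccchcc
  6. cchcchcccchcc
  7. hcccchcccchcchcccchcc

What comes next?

cchcchcccchcchcccchcccchcchcccchcc

This is a Fibonacci-style word recurrence s(k) = s(k−2)·s(k−1): e.g. h·cc = hcc.
So term 8 is cchcchcccchcc·hcccchcccchcchcccchcc.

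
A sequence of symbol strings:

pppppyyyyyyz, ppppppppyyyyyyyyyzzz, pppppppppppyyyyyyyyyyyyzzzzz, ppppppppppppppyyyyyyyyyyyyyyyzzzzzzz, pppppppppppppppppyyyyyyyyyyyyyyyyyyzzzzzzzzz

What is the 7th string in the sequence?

Term n consists of 3n+2 p's, followed by 3n+3 y's, followed by 2n-1 z's (n = 1, 2, …).
Setting n = 7 gives 23, 24, 13 characters in each block.

pppppppppppppppppppppppyyyyyyyyyyyyyyyyyyyyyyyyzzzzzzzzzzzzz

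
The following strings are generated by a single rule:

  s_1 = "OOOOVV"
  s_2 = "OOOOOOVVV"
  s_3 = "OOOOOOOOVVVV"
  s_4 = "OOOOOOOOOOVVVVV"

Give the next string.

Term n consists of 2n O's, followed by n V's, where the shown terms are n = 2, 3, 4, 5.
At n = 6 the blocks have lengths 12, 6.

OOOOOOOOOOOOVVVVVV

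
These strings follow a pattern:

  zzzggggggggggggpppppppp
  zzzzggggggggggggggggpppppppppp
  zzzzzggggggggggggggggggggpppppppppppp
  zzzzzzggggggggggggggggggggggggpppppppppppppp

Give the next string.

Term n consists of n z's, followed by 4n g's, followed by 2n+2 p's, where the shown terms are n = 3, 4, 5, 6.
At n = 7 the blocks have lengths 7, 28, 16.

zzzzzzzggggggggggggggggggggggggggggpppppppppppppppp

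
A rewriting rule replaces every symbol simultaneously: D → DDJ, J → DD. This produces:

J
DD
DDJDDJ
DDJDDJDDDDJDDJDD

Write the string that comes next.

DDJDDJDDDDJDDJDDDDJDDJDDJDDJDDDDJDDJDDDDJDDJ

Replace each of the 16 characters of DDJDDJDDDDJDDJDD in place — DDJ DDJ DD DDJ DDJ DD DDJ DDJ DDJ DDJ DD DDJ DDJ DD DDJ DDJ — and concatenate.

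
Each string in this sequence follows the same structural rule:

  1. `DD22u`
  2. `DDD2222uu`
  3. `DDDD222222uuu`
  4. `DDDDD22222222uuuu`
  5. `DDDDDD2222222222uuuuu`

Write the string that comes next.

DDDDDDD222222222222uuuuuu

Each string has the form D^{n+1} 2^{2n} u^{n} (n = 1, 2, …).
For the next term, n = 6, so the run lengths are 7, 12, 6.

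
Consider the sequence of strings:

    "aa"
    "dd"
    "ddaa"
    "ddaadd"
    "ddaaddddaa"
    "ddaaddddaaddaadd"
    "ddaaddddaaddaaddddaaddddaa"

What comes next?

This is a Fibonacci-style word recurrence s(k) = s(k−1)·s(k−2): e.g. dd·aa = ddaa.
So term 8 is ddaaddddaaddaaddddaaddddaa·ddaaddddaaddaadd.

ddaaddddaaddaaddddaaddddaaddaaddddaaddaadd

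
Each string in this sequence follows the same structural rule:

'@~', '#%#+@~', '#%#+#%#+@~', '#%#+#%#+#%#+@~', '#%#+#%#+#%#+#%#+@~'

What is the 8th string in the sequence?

#%#+#%#+#%#+#%#+#%#+#%#+#%#+@~

Every step adds #%#+ at the front: s(k+1) = #%#+·s(k).
From #%#+#%#+#%#+#%#+@~, 3 further steps: #%#+#%#+#%#+#%#+@~ → #%#+#%#+#%#+#%#+#%#+@~ → #%#+#%#+#%#+#%#+#%#+#%#+@~ → (answer).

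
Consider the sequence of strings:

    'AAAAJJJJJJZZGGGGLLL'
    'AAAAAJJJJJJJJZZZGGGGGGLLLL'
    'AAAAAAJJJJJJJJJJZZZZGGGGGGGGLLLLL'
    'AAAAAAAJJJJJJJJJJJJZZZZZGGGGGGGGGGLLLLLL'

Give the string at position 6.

Reading off run lengths: A runs 4, 5, 6, 7; J runs 6, 8, 10, 12; Z runs 2, 3, 4, 5; G runs 4, 6, 8, 10; L runs 3, 4, 5, 6 — each is linear in n, where the shown terms are n = 2, 3, 4, 5.
For term 6, n = 7, so the run lengths are 9, 16, 7, 14, 8.

AAAAAAAAAJJJJJJJJJJJJJJJJZZZZZZZGGGGGGGGGGGGGGLLLLLLLL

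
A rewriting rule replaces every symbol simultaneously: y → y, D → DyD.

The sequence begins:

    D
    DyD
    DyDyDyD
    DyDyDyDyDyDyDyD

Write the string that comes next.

DyDyDyDyDyDyDyDyDyDyDyDyDyDyDyD

φ(DyDyDyDyDyDyDyD) expands symbol-by-symbol to DyD y DyD y DyD y DyD y DyD y DyD y DyD y DyD; joining the 15 pieces gives the next term.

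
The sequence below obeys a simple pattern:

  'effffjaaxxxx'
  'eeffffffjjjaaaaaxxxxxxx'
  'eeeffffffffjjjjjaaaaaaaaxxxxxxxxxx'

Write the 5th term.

Term n consists of n e's, followed by 2n+2 f's, followed by 2n-1 j's, followed by 3n-1 a's, followed by 3n+1 x's (n = 1, 2, …).
For term 5, n = 5, so the run lengths are 5, 12, 9, 14, 16.

eeeeeffffffffffffjjjjjjjjjaaaaaaaaaaaaaaxxxxxxxxxxxxxxxx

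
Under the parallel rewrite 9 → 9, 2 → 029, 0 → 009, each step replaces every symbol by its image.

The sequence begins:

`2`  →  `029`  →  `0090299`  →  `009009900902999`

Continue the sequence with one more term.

φ(009009900902999) expands symbol-by-symbol to 009 009 9 009 009 9 9 009 009 9 009 029 9 9 9; joining the 15 pieces gives the next term.

0090099009009990090099009029999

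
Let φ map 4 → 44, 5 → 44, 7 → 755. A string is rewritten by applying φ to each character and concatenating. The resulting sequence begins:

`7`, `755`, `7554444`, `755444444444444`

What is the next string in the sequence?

Rewriting the 15 symbols of 755444444444444 one by one yields 755 44 44 44 44 44 44 44 44 44 44 44 44 44 44; concatenated:

7554444444444444444444444444444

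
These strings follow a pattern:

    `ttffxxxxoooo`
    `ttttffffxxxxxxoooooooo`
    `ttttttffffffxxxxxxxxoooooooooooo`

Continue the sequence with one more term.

Reading off run lengths: t runs 2, 4, 6; f runs 2, 4, 6; x runs 4, 6, 8; o runs 4, 8, 12 — each is linear in n (n = 1, 2, …).
For the next term, n = 4, so the run lengths are 8, 8, 10, 16.

ttttttttffffffffxxxxxxxxxxoooooooooooooooo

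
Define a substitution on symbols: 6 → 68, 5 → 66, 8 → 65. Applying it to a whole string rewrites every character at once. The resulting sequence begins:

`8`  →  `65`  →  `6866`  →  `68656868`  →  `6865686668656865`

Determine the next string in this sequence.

Rewriting the 16 symbols of 6865686668656865 one by one yields 68 65 68 66 68 65 68 68 68 65 68 66 68 65 68 66; concatenated:

68656866686568686865686668656866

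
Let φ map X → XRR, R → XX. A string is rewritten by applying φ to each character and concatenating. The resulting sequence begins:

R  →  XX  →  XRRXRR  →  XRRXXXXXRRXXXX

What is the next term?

Rewriting the 14 symbols of XRRXXXXXRRXXXX one by one yields XRR XX XX XRR XRR XRR XRR XRR XX XX XRR XRR XRR XRR; concatenated:

XRRXXXXXRRXRRXRRXRRXRRXXXXXRRXRRXRRXRR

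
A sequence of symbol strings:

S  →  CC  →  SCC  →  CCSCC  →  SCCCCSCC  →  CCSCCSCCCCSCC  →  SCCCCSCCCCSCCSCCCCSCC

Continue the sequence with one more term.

CCSCCSCCCCSCCSCCCCSCCCCSCCSCCCCSCC

This is a Fibonacci-style word recurrence s(k) = s(k−2)·s(k−1): e.g. S·CC = SCC.
The next term joins CCSCCSCCCCSCC and SCCCCSCCCCSCCSCCCCSCC.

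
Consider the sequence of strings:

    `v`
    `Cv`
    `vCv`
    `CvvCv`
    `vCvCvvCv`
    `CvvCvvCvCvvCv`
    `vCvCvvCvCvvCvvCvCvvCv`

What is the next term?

Each term (from the third on) is the two preceding terms concatenated in order: term 3 = v·Cv = vCv.
Continuing: CvvCvvCvCvvCv · vCvCvvCvCvvCvvCvCvvCv gives term 8.

CvvCvvCvCvvCvvCvCvvCvCvvCvvCvCvvCv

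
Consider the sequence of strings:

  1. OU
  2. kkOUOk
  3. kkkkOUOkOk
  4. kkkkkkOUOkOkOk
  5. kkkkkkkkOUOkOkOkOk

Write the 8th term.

Every step adds kk to the front and Ok to the end of the previous string.
From kkkkkkkkOUOkOkOkOk, 3 further steps: kkkkkkkkOUOkOkOkOk → kkkkkkkkkkOUOkOkOkOkOk → kkkkkkkkkkkkOUOkOkOkOkOkOk → (answer).

kkkkkkkkkkkkkkOUOkOkOkOkOkOkOk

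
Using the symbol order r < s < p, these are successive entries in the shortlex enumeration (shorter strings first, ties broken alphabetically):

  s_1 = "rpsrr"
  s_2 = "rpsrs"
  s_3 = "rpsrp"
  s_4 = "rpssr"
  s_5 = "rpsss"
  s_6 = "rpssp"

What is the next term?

rpspr

The successor of rpssp increments the rightmost position that isn't already p and resets every position after it to r.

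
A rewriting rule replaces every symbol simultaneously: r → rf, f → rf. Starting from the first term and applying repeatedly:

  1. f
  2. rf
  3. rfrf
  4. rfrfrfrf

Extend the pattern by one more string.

Rewriting each symbol of rfrfrfrf: r→rf, f→rf, r→rf, f→rf, r→rf, f→rf, r→rf, f→rf, which concatenates to rf rf rf rf rf rf rf rf.

rfrfrfrfrfrfrfrf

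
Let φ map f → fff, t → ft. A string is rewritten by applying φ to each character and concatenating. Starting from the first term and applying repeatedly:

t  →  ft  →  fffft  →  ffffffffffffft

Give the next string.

Applying the rule to each of the 14 symbols of ffffffffffffft gives the pieces fff fff fff fff fff fff fff fff fff fff fff fff fff ft, which concatenate to the answer.

fffffffffffffffffffffffffffffffffffffffft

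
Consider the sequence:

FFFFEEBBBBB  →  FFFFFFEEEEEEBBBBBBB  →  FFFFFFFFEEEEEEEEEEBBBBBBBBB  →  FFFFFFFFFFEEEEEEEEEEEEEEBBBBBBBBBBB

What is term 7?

The n-th term is 2n+2 F's then 4n-2 E's then 2n+3 B's (n = 1, 2, …).
Setting n = 7 gives 16, 26, 17 characters in each block.

FFFFFFFFFFFFFFFFEEEEEEEEEEEEEEEEEEEEEEEEEEBBBBBBBBBBBBBBBBB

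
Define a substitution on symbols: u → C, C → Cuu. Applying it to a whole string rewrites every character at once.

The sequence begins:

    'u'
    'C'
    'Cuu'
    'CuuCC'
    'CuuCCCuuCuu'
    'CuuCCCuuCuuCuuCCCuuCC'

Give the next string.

CuuCCCuuCuuCuuCCCuuCCCuuCCCuuCuuCuuCCCuuCuu

Replace each of the 21 characters of CuuCCCuuCuuCuuCCCuuCC in place — Cuu C C Cuu Cuu Cuu C C Cuu C C Cuu C C Cuu Cuu Cuu C C Cuu Cuu — and concatenate.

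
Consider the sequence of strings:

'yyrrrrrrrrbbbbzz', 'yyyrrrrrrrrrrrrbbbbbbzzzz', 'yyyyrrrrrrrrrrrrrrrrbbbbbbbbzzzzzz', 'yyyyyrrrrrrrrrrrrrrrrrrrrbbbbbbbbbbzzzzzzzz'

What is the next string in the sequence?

yyyyyyrrrrrrrrrrrrrrrrrrrrrrrrbbbbbbbbbbbbzzzzzzzzzz

Reading off run lengths: y runs 2, 3, 4, 5; r runs 8, 12, 16, 20; b runs 4, 6, 8, 10; z runs 2, 4, 6, 8 — each is linear in n, where the shown terms are n = 2, 3, 4, 5.
For the next term, n = 6, so the run lengths are 6, 24, 12, 10.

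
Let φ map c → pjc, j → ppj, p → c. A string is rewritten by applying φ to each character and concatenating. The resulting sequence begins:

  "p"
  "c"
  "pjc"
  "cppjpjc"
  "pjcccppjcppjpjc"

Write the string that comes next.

Rewriting the 15 symbols of pjcccppjcppjpjc one by one yields c ppj pjc pjc pjc c c ppj pjc c c ppj c ppj pjc; concatenated:

cppjpjcpjcpjcccppjpjcccppjcppjpjc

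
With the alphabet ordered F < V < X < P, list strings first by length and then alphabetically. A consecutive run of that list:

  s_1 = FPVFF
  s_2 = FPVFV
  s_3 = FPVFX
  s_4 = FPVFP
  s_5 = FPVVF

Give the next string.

FPVVV

Treat FPVVF as a base-4 numeral over the given alphabet and add one, carrying through any trailing P's.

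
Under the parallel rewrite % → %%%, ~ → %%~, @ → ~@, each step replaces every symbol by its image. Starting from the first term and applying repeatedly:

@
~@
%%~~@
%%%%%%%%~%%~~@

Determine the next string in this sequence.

%%%%%%%%%%%%%%%%%%%%%%%%%%~%%%%%%%%~%%~~@

φ(%%%%%%%%~%%~~@) expands symbol-by-symbol to %%% %%% %%% %%% %%% %%% %%% %%% %%~ %%% %%% %%~ %%~ ~@; joining the 14 pieces gives the next term.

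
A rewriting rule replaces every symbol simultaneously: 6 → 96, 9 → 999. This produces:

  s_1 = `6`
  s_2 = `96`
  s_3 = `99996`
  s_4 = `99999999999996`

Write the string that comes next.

Applying the rule to each of the 14 symbols of 99999999999996 gives the pieces 999 999 999 999 999 999 999 999 999 999 999 999 999 96, which concatenate to the answer.

99999999999999999999999999999999999999996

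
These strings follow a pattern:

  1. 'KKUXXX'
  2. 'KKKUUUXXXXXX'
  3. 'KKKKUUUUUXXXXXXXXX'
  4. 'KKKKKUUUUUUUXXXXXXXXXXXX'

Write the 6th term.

Reading off run lengths: K runs 2, 3, 4, 5; U runs 1, 3, 5, 7; X runs 3, 6, 9, 12 — each is linear in n (n = 1, 2, …).
Setting n = 6 gives 7, 11, 18 characters in each block.

KKKKKKKUUUUUUUUUUUXXXXXXXXXXXXXXXXXX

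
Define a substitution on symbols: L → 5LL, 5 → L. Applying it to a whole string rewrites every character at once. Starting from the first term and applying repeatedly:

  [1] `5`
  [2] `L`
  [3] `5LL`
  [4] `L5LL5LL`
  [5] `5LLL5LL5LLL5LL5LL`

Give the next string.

Rewriting the 17 symbols of 5LLL5LL5LLL5LL5LL one by one yields L 5LL 5LL 5LL L 5LL 5LL L 5LL 5LL 5LL L 5LL 5LL L 5LL 5LL; concatenated:

L5LL5LL5LLL5LL5LLL5LL5LL5LLL5LL5LLL5LL5LL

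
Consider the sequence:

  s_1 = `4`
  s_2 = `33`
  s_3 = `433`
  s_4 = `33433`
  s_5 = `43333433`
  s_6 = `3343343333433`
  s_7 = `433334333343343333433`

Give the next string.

3343343333433433334333343343333433

Each term (from the third on) is the two preceding terms concatenated in order: term 3 = 4·33 = 433.
Continuing: 3343343333433 · 433334333343343333433 gives term 8.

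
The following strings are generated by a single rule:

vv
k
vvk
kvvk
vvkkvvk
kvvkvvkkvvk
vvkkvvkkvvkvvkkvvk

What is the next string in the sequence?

kvvkvvkkvvkvvkkvvkkvvkvvkkvvk

Each term (from the third on) is the two preceding terms concatenated in order: term 3 = vv·k = vvk.
Continuing: kvvkvvkkvvk · vvkkvvkkvvkvvkkvvk gives term 8.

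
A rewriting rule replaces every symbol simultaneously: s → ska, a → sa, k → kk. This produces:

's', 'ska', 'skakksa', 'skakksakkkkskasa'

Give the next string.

skakksakkkkskasakkkkkkkkskakksaskasa

φ(skakksakkkkskasa) expands symbol-by-symbol to ska kk sa kk kk ska sa kk kk kk kk ska kk sa ska sa; joining the 16 pieces gives the next term.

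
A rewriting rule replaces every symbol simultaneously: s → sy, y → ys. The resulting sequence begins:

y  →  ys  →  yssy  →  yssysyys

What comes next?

yssysyyssyysyssy

Expanding yssysyys: y→ys, s→sy, s→sy, y→ys, s→sy, y→ys, y→ys, s→sy. Concatenated: ys sy sy ys sy ys ys sy.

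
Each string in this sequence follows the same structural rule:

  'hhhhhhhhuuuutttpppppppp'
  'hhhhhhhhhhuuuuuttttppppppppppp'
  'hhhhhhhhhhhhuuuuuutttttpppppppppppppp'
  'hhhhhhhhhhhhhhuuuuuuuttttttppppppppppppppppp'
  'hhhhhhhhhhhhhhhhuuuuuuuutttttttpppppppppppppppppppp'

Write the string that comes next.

Each string has the form h^{2n+2} u^{n+1} t^{n} p^{3n-1}, where the shown terms are n = 3, 4, 5, 6, 7.
For the next term, n = 8, so the run lengths are 18, 9, 8, 23.

hhhhhhhhhhhhhhhhhhuuuuuuuuuttttttttppppppppppppppppppppppp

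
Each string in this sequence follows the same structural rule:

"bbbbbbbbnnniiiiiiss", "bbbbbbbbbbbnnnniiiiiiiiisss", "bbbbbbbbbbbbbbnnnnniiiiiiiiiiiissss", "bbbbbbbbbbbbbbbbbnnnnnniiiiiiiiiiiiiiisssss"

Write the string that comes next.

bbbbbbbbbbbbbbbbbbbbnnnnnnniiiiiiiiiiiiiiiiiissssss

Reading off run lengths: b runs 8, 11, 14, 17; n runs 3, 4, 5, 6; i runs 6, 9, 12, 15; s runs 2, 3, 4, 5 — each is linear in n, where the shown terms are n = 2, 3, 4, 5.
For the next term, n = 6, so the run lengths are 20, 7, 18, 6.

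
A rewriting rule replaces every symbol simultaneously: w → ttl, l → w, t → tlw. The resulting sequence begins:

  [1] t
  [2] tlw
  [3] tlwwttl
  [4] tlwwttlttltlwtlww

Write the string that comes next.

Replace each of the 17 characters of tlwwttlttltlwtlww in place — tlw w ttl ttl tlw tlw w tlw tlw w tlw w ttl tlw w ttl ttl — and concatenate.

tlwwttlttltlwtlwwtlwtlwwtlwwttltlwwttlttl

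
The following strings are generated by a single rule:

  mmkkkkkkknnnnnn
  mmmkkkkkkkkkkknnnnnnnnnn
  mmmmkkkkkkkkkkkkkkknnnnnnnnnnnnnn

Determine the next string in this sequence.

Each string has the form m^{n+1} k^{4n+3} n^{4n+2} (n = 1, 2, …).
Setting n = 4 gives 5, 19, 18 characters in each block.

mmmmmkkkkkkkkkkkkkkkkkkknnnnnnnnnnnnnnnnnn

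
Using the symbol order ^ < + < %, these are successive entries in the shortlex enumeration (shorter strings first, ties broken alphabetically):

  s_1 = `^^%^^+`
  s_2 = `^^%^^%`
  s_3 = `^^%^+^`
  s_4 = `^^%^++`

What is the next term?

^^%^+%

Find the rightmost character of ^^%^++ below %, bump it to the next letter, and reset everything to its right to ^.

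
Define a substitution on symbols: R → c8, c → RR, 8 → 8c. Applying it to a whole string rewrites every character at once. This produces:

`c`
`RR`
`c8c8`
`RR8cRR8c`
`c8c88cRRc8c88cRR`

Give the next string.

Rewriting the 16 symbols of c8c88cRRc8c88cRR one by one yields RR 8c RR 8c 8c RR c8 c8 RR 8c RR 8c 8c RR c8 c8; concatenated:

RR8cRR8c8cRRc8c8RR8cRR8c8cRRc8c8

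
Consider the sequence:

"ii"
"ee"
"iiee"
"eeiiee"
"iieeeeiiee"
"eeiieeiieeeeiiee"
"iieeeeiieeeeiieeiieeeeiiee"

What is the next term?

Each term (from the third on) is the two preceding terms concatenated in order: term 3 = ii·ee = iiee.
So term 8 is eeiieeiieeeeiiee·iieeeeiieeeeiieeiieeeeiiee.

eeiieeiieeeeiieeiieeeeiieeeeiieeiieeeeiiee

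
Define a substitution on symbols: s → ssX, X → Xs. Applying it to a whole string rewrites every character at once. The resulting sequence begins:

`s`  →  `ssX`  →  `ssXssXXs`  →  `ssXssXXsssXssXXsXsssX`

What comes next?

φ(ssXssXXsssXssXXsXsssX) expands symbol-by-symbol to ssX ssX Xs ssX ssX Xs Xs ssX ssX ssX Xs ssX ssX Xs Xs ssX Xs ssX ssX ssX Xs; joining the 21 pieces gives the next term.

ssXssXXsssXssXXsXsssXssXssXXsssXssXXsXsssXXsssXssXssXXs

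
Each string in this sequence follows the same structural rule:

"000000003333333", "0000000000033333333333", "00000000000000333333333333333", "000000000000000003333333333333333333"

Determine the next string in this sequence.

Each string has the form 0^{3n+2} 3^{4n-1}, where the shown terms are n = 2, 3, 4, 5.
For the next term, n = 6, so the run lengths are 20, 23.

0000000000000000000033333333333333333333333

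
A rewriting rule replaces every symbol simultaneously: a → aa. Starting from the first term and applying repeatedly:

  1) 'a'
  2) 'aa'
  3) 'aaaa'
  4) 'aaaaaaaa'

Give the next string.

aaaaaaaaaaaaaaaa

Rewriting each symbol of aaaaaaaa: a→aa, a→aa, a→aa, a→aa, a→aa, a→aa, a→aa, a→aa, which concatenates to aa aa aa aa aa aa aa aa.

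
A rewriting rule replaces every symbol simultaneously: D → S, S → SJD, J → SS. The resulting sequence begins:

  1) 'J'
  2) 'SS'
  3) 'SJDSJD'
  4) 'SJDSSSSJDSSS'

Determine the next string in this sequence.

SJDSSSSJDSJDSJDSJDSSSSJDSJDSJD

Apply φ to SJDSSSSJDSSS symbol by symbol: S→SJD, J→SS, D→S, S→SJD, S→SJD, S→SJD, S→SJD, J→SS, D→S, S→SJD, S→SJD, S→SJD; joined: SJD SS S SJD SJD SJD SJD SS S SJD SJD SJD.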